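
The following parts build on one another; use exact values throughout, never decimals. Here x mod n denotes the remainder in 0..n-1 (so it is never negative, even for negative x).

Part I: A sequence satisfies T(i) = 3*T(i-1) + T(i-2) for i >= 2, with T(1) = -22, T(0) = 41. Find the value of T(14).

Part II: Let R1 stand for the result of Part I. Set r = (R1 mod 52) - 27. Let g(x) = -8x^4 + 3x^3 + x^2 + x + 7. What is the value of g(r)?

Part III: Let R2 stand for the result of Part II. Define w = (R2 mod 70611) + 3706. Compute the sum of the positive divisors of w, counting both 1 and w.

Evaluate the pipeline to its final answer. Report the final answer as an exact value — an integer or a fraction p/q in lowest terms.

Part I: T(2) = 3*(-22) + 1*(41) = -25; iterating: T(2)=-25, T(3)=-97, T(4)=-316, T(5)=-1045, T(6)=-3451, T(7)=-11398, T(8)=-37645, T(9)=-124333, T(10)=-410644, T(11)=-1356265, T(12)=-4479439, T(13)=-14794582, T(14)=-48863185; answer -48863185
Part II: R1 = -48863185; r = -8; -8*(-8)^4 + 3*(-8)^3 + 1*(-8)^2 + 1*(-8)^1 + 7 = (-32768) + (-1536) + (64) + (-8) + (7) = -34241; answer -34241
Part III: R2 = -34241; w = 40076; 40076 = 2^2 * 43 * 233; sigma = (1 + 2 + 4) * (1 + 43) * (1 + 233) = 7 * 44 * 234 = 72072; answer 72072

72072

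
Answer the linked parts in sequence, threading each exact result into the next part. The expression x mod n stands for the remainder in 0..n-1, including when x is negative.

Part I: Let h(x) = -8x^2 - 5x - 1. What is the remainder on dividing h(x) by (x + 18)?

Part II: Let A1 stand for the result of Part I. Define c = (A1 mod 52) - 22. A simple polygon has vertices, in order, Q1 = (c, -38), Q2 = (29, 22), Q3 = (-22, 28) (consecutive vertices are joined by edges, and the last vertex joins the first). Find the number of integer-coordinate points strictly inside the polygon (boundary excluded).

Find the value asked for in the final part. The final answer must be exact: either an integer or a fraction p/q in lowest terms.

Part I: remainder = value at the root: -8*(-18)^2 - 5*(-18)^1 - 1 = (-2592) + (90) + (-1) = -2503; answer -2503
Part II: A1 = -2503; c = 23; cross terms: (23*22 - 29*-38)=1608, (29*28 - -22*22)=1296, (-22*-38 - 23*28)=192; twice the area = |3096| = 3096; area = 1548; boundary points = 6 + 3 + 3 = 12; strictly interior points = area - boundary/2 + 1 = 1543; answer 1543

1543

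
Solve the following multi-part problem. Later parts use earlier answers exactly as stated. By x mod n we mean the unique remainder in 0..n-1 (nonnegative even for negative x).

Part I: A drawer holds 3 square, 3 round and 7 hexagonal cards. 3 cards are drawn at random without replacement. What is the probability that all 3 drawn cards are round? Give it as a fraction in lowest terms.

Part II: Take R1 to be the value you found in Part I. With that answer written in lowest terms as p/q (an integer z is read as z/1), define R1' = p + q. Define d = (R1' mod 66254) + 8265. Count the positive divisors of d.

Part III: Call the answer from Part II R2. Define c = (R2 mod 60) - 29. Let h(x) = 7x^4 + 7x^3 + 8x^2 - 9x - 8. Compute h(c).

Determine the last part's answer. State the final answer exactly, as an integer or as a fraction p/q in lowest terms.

1300249

Part I: total draws C(13,3) = 286; favorable C(3,3) = 1; P = 1/286; answer 1/286
Part II: R1 = 1/286; threaded value p + q = 287; d = 8552; 8552 = 2^3 * 1069; number of divisors = (3+1) * (1+1) = 8; answer 8
Part III: R2 = 8; c = -21; 7*(-21)^4 + 7*(-21)^3 + 8*(-21)^2 - 9*(-21)^1 - 8 = (1361367) + (-64827) + (3528) + (189) + (-8) = 1300249; answer 1300249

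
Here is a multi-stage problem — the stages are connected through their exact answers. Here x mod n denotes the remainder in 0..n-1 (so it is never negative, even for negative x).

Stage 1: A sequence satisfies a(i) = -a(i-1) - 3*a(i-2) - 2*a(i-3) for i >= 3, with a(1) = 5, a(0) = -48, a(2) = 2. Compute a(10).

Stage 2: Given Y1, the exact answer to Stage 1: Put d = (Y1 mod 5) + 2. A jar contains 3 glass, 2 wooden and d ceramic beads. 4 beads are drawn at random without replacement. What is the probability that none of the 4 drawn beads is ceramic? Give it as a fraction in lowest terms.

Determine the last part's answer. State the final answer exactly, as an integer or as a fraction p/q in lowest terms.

1/7

Stage 1: a(3) = -1*(2) - 3*(5) - 2*(-48) = 79; iterating: a(3)=79, a(4)=-95, a(5)=-146, a(6)=273, a(7)=355, a(8)=-882, a(9)=-729, a(10)=2665; answer 2665
Stage 2: Y1 = 2665; d = 2; total draws C(7,4) = 35; favorable C(5,4) = 5; P = 1/7; answer 1/7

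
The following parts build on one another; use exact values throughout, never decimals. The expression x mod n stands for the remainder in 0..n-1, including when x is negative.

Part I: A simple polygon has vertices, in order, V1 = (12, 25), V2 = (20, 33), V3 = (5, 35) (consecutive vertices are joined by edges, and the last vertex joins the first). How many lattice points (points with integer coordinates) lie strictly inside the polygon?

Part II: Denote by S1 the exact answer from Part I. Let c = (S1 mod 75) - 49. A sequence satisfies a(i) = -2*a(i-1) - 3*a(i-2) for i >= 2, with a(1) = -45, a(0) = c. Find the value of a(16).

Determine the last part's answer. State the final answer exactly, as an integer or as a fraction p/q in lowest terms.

Part I: cross terms: (12*33 - 20*25)=-104, (20*35 - 5*33)=535, (5*25 - 12*35)=-295; twice the area = |136| = 136; area = 68; boundary points = 8 + 1 + 1 = 10; strictly interior points = area - boundary/2 + 1 = 64; answer 64
Part II: S1 = 64; c = 15; a(2) = -2*(-45) - 3*(15) = 45; iterating: a(2)=45, a(3)=45, a(4)=-225, a(5)=315, a(6)=45, a(7)=-1035, a(8)=1935, a(9)=-765, a(10)=-4275, a(11)=10845, a(12)=-8865, a(13)=-14805, a(14)=56205, a(15)=-67995, a(16)=-32625; answer -32625

-32625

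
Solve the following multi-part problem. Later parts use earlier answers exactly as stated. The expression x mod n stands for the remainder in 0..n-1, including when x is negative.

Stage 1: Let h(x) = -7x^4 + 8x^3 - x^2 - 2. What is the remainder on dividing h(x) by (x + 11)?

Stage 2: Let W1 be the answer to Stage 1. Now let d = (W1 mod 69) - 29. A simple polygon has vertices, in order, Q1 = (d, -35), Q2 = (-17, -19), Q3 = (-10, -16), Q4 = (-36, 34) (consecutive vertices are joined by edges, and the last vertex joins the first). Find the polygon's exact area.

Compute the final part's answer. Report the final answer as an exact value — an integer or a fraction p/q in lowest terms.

376

Stage 1: remainder = value at the root: -7*(-11)^4 + 8*(-11)^3 - 1*(-11)^2 - 2 = (-102487) + (-10648) + (-121) + (-2) = -113258; answer -113258
Stage 2: W1 = -113258; d = 11; cross terms: (11*-19 - -17*-35)=-804, (-17*-16 - -10*-19)=82, (-10*34 - -36*-16)=-916, (-36*-35 - 11*34)=886; twice the area = |-752| = 752; area = 376; answer 376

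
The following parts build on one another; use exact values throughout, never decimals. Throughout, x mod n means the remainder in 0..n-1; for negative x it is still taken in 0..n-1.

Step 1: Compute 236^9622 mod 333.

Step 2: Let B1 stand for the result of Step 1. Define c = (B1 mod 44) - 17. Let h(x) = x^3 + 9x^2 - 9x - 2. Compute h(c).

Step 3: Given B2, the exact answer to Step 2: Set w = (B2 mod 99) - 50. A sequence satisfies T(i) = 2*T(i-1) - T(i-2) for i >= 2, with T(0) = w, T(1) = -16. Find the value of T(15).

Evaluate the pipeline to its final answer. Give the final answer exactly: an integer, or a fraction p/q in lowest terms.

376

Step 1: squarings mod 333: 236^1=236, 236^2=85, 236^4=232, 236^8=211, 236^16=232, 236^32=211, 236^64=232, 236^128=211, 236^256=232, 236^512=211, 236^1024=232, 236^2048=211, 236^4096=232, 236^8192=211; 236^9622 = 236^2 * 236^4 * 236^16 * 236^128 * 236^256 * 236^1024 * 236^8192 = 286 (mod 333); answer 286
Step 2: B1 = 286; c = 5; 1*(5)^3 + 9*(5)^2 - 9*(5)^1 - 2 = (125) + (225) + (-45) + (-2) = 303; answer 303
Step 3: B2 = 303; w = -44; T(2) = 2*(-16) - 1*(-44) = 12; iterating: T(2)=12, T(3)=40, T(4)=68, T(5)=96, T(6)=124, T(7)=152, T(8)=180, T(9)=208, T(10)=236, T(11)=264, T(12)=292, T(13)=320, T(14)=348, T(15)=376; answer 376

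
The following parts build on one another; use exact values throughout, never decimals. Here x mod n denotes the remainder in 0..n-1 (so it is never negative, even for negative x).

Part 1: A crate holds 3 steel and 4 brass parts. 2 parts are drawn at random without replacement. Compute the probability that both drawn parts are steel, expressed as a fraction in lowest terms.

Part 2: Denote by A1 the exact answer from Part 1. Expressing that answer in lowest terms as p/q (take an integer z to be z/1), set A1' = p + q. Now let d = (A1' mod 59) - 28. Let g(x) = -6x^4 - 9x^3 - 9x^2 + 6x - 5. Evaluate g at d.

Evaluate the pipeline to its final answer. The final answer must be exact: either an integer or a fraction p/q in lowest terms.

Part 1: total draws C(7,2) = 21; favorable C(3,2) = 3; P = 1/7; answer 1/7
Part 2: A1 = 1/7; threaded value p + q = 8; d = -20; -6*(-20)^4 - 9*(-20)^3 - 9*(-20)^2 + 6*(-20)^1 - 5 = (-960000) + (72000) + (-3600) + (-120) + (-5) = -891725; answer -891725

-891725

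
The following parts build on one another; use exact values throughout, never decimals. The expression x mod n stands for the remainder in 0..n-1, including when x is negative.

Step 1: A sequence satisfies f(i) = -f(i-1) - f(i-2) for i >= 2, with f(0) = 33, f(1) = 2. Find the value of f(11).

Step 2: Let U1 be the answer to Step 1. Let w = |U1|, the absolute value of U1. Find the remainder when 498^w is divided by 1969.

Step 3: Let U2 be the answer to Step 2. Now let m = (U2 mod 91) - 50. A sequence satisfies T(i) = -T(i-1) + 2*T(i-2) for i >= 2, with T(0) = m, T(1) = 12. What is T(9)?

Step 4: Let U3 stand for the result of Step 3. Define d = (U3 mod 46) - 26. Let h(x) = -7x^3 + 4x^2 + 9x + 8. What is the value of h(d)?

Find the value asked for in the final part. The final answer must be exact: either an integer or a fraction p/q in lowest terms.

Step 1: f(2) = -1*(2) - 1*(33) = -35; iterating: f(2)=-35, f(3)=33, f(4)=2, f(5)=-35, f(6)=33, f(7)=2, f(8)=-35, f(9)=33, f(10)=2, f(11)=-35; answer -35
Step 2: U1 = -35; w = 35; squarings mod 1969: 498^1=498, 498^2=1879, 498^4=224, 498^8=951, 498^16=630, 498^32=1131; 498^35 = 498^1 * 498^2 * 498^32 = 485 (mod 1969); answer 485
Step 3: U2 = 485; m = -20; T(2) = -1*(12) + 2*(-20) = -52; iterating: T(2)=-52, T(3)=76, T(4)=-180, T(5)=332, T(6)=-692, T(7)=1356, T(8)=-2740, T(9)=5452; answer 5452
Step 4: U3 = 5452; d = -2; -7*(-2)^3 + 4*(-2)^2 + 9*(-2)^1 + 8 = (56) + (16) + (-18) + (8) = 62; answer 62

62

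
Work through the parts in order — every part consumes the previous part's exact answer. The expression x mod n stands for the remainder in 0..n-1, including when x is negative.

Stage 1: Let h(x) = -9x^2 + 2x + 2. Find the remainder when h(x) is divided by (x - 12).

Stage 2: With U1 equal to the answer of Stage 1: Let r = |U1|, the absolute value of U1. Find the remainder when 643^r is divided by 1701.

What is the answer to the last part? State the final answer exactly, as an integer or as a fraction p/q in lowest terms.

Stage 1: remainder = value at the root: -9*(12)^2 + 2*(12)^1 + 2 = (-1296) + (24) + (2) = -1270; answer -1270
Stage 2: U1 = -1270; r = 1270; squarings mod 1701: 643^1=643, 643^2=106, 643^4=1030, 643^8=1177, 643^16=715, 643^32=925, 643^64=22, 643^128=484, 643^256=1219, 643^512=988, 643^1024=1471; 643^1270 = 643^2 * 643^4 * 643^16 * 643^32 * 643^64 * 643^128 * 643^1024 = 1534 (mod 1701); answer 1534

1534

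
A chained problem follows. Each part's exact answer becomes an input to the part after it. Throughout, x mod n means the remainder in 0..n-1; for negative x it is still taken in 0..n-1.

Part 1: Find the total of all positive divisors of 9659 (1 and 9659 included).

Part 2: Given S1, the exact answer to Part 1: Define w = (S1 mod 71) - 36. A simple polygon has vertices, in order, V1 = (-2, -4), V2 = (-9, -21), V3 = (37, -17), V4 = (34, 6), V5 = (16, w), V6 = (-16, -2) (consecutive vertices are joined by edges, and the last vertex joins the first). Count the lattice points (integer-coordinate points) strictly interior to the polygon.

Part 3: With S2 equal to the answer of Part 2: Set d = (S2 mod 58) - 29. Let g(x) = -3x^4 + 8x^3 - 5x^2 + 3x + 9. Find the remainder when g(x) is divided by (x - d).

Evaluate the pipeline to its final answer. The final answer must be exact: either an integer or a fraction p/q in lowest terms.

Part 1: 9659 = 13 * 743; sigma = (1 + 13) * (1 + 743) = 14 * 744 = 10416; answer 10416
Part 2: S1 = 10416; w = 14; cross terms: (-2*-21 - -9*-4)=6, (-9*-17 - 37*-21)=930, (37*6 - 34*-17)=800, (34*14 - 16*6)=380, (16*-2 - -16*14)=192, (-16*-4 - -2*-2)=60; twice the area = |2368| = 2368; area = 1184; boundary points = 1 + 2 + 1 + 2 + 16 + 2 = 24; strictly interior points = area - boundary/2 + 1 = 1173; answer 1173
Part 3: S2 = 1173; d = -16; remainder = value at the root: -3*(-16)^4 + 8*(-16)^3 - 5*(-16)^2 + 3*(-16)^1 + 9 = (-196608) + (-32768) + (-1280) + (-48) + (9) = -230695; answer -230695

-230695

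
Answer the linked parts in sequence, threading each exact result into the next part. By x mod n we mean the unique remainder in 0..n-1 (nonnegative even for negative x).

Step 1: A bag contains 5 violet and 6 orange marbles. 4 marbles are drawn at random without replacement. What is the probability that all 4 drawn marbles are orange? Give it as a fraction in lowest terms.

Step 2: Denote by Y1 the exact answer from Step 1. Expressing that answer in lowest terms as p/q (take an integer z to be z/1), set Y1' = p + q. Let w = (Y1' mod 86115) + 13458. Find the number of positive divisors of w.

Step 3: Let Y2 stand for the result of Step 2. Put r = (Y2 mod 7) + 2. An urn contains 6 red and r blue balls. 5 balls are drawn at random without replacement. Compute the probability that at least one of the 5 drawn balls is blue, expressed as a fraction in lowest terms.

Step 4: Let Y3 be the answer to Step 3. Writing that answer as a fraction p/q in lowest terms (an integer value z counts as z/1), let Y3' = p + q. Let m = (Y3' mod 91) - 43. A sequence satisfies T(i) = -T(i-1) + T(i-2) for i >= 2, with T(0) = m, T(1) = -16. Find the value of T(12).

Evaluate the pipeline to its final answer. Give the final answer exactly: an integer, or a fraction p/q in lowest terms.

2126

Step 1: total draws C(11,4) = 330; favorable C(6,4) = 15; P = 1/22; answer 1/22
Step 2: Y1 = 1/22; threaded value p + q = 23; w = 13481; 13481 = 13 * 17 * 61; number of divisors = (1+1) * (1+1) * (1+1) = 8; answer 8
Step 3: Y2 = 8; r = 3; total draws C(9,5) = 126; complement C(6,5) = 6; favorable 126 - 6 = 120; P = 20/21; answer 20/21
Step 4: Y3 = 20/21; threaded value p + q = 41; m = -2; T(2) = -1*(-16) + 1*(-2) = 14; iterating: T(2)=14, T(3)=-30, T(4)=44, T(5)=-74, T(6)=118, T(7)=-192, T(8)=310, T(9)=-502, T(10)=812, T(11)=-1314, T(12)=2126; answer 2126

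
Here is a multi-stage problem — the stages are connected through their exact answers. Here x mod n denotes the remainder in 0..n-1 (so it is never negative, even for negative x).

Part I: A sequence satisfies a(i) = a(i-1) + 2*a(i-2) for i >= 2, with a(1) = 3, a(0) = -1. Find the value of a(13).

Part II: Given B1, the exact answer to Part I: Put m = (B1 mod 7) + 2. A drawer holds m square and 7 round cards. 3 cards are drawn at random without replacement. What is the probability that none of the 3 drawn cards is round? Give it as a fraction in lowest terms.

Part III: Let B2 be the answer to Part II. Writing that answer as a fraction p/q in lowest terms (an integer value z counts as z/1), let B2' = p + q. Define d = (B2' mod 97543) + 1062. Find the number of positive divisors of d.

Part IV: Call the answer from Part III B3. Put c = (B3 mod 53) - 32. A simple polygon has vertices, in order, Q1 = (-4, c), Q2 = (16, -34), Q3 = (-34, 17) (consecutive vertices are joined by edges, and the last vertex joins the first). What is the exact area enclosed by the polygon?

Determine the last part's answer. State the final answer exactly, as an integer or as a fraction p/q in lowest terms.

Part I: a(2) = 1*(3) + 2*(-1) = 1; iterating: a(2)=1, a(3)=7, a(4)=9, a(5)=23, a(6)=41, a(7)=87, a(8)=169, a(9)=343, a(10)=681, a(11)=1367, a(12)=2729, a(13)=5463; answer 5463
Part II: B1 = 5463; m = 5; total draws C(12,3) = 220; favorable C(5,3) = 10; P = 1/22; answer 1/22
Part III: B2 = 1/22; threaded value p + q = 23; d = 1085; 1085 = 5 * 7 * 31; number of divisors = (1+1) * (1+1) * (1+1) = 8; answer 8
Part IV: B3 = 8; c = -24; cross terms: (-4*-34 - 16*-24)=520, (16*17 - -34*-34)=-884, (-34*-24 - -4*17)=884; twice the area = |520| = 520; area = 260; answer 260

260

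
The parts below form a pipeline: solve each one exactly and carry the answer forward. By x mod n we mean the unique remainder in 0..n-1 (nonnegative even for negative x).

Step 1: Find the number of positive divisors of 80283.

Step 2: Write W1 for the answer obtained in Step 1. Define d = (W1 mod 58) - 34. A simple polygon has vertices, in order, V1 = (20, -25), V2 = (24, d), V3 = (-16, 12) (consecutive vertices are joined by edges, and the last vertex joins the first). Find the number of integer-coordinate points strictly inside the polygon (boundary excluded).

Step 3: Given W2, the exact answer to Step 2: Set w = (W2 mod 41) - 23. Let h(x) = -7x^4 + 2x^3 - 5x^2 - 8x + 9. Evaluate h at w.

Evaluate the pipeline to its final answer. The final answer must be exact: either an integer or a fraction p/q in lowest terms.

Step 1: 80283 = 3 * 7 * 3823; number of divisors = (1+1) * (1+1) * (1+1) = 8; answer 8
Step 2: W1 = 8; d = -26; cross terms: (20*-26 - 24*-25)=80, (24*12 - -16*-26)=-128, (-16*-25 - 20*12)=160; twice the area = |112| = 112; area = 56; boundary points = 1 + 2 + 1 = 4; strictly interior points = area - boundary/2 + 1 = 55; answer 55
Step 3: W2 = 55; w = -9; -7*(-9)^4 + 2*(-9)^3 - 5*(-9)^2 - 8*(-9)^1 + 9 = (-45927) + (-1458) + (-405) + (72) + (9) = -47709; answer -47709

-47709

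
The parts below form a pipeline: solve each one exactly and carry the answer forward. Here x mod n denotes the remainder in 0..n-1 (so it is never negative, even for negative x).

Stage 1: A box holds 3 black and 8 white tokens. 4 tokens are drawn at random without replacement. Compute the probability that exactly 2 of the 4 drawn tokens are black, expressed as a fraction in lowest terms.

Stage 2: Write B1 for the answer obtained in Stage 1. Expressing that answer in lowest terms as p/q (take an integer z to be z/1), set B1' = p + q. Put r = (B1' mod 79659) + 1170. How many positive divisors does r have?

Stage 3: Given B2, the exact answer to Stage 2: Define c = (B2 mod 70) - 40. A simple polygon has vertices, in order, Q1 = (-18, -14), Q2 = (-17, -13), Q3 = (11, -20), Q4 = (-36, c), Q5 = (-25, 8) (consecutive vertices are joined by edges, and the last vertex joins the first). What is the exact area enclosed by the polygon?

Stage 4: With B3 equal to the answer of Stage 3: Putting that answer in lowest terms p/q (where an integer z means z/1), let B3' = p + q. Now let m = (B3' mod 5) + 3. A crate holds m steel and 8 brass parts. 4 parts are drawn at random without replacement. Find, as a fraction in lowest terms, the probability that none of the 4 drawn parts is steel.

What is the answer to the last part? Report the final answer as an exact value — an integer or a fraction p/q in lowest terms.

2/39

Stage 1: total draws C(11,4) = 330; favorable C(3,2)*C(8,2) = 84; P = 14/55; answer 14/55
Stage 2: B1 = 14/55; threaded value p + q = 69; r = 1239; 1239 = 3 * 7 * 59; number of divisors = (1+1) * (1+1) * (1+1) = 8; answer 8
Stage 3: B2 = 8; c = -32; cross terms: (-18*-13 - -17*-14)=-4, (-17*-20 - 11*-13)=483, (11*-32 - -36*-20)=-1072, (-36*8 - -25*-32)=-1088, (-25*-14 - -18*8)=494; twice the area = |-1187| = 1187; area = 1187/2; answer 1187/2
Stage 4: B3 = 1187/2; threaded value p + q = 1189; m = 7; total draws C(15,4) = 1365; favorable C(8,4) = 70; P = 2/39; answer 2/39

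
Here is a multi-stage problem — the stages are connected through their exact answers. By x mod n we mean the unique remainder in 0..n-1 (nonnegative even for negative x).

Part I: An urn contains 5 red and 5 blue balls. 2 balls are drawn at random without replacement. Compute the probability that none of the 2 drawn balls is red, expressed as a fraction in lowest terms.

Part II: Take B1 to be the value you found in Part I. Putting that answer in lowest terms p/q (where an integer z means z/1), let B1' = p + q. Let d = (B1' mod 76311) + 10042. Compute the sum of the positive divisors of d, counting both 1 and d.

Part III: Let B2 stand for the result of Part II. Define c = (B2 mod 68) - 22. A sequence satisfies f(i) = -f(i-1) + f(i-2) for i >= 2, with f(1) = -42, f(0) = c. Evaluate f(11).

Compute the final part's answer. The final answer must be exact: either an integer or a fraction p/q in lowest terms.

Part I: total draws C(10,2) = 45; favorable C(5,2) = 10; P = 2/9; answer 2/9
Part II: B1 = 2/9; threaded value p + q = 11; d = 10053; 10053 = 3^2 * 1117; sigma = (1 + 3 + 9) * (1 + 1117) = 13 * 1118 = 14534; answer 14534
Part III: B2 = 14534; c = 28; f(2) = -1*(-42) + 1*(28) = 70; iterating: f(2)=70, f(3)=-112, f(4)=182, f(5)=-294, f(6)=476, f(7)=-770, f(8)=1246, f(9)=-2016, f(10)=3262, f(11)=-5278; answer -5278

-5278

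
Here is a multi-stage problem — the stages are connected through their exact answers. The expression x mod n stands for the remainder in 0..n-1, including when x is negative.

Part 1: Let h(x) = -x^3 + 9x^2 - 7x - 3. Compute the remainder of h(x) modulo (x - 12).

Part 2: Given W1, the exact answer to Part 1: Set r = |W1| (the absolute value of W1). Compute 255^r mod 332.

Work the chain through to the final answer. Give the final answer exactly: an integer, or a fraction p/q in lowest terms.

Part 1: remainder = value at the root: -1*(12)^3 + 9*(12)^2 - 7*(12)^1 - 3 = (-1728) + (1296) + (-84) + (-3) = -519; answer -519
Part 2: W1 = -519; r = 519; squarings mod 332: 255^1=255, 255^2=285, 255^4=217, 255^8=277, 255^16=37, 255^32=41, 255^64=21, 255^128=109, 255^256=261, 255^512=61; 255^519 = 255^1 * 255^2 * 255^4 * 255^512 = 91 (mod 332); answer 91

91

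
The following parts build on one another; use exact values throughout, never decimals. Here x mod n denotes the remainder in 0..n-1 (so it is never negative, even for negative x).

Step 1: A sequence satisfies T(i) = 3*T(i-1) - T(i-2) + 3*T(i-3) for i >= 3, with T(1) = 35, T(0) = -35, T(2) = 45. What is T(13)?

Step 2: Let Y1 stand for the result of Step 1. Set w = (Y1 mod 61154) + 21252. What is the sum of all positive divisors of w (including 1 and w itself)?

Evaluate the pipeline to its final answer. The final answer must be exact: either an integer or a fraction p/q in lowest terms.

25604

Step 1: T(3) = 3*(45) - 1*(35) + 3*(-35) = -5; iterating: T(3)=-5, T(4)=45, T(5)=275, T(6)=765, T(7)=2155, T(8)=6525, T(9)=19715, T(10)=59085, T(11)=177115, T(12)=531405, T(13)=1594355; answer 1594355
Step 2: Y1 = 1594355; w = 25603; 25603 is prime, so its only divisors are 1 and 25603; sigma = 1 + 25603 = 25604; answer 25604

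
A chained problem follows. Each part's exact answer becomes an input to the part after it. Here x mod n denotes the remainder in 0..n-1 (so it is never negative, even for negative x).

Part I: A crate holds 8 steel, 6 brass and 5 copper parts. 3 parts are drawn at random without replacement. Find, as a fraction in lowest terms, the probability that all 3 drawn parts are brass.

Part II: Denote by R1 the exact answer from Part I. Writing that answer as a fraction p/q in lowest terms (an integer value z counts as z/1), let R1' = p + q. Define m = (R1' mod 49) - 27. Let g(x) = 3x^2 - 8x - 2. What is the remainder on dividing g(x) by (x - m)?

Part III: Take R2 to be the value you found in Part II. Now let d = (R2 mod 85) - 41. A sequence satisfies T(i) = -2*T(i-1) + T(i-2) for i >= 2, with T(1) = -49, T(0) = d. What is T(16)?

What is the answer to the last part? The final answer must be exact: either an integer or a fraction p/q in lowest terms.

16829968

Part I: total draws C(19,3) = 969; favorable C(6,3) = 20; P = 20/969; answer 20/969
Part II: R1 = 20/969; threaded value p + q = 989; m = -18; remainder = value at the root: 3*(-18)^2 - 8*(-18)^1 - 2 = (972) + (144) + (-2) = 1114; answer 1114
Part III: R2 = 1114; d = -32; T(2) = -2*(-49) + 1*(-32) = 66; iterating: T(2)=66, T(3)=-181, T(4)=428, T(5)=-1037, T(6)=2502, T(7)=-6041, T(8)=14584, T(9)=-35209, T(10)=85002, T(11)=-205213, T(12)=495428, T(13)=-1196069, T(14)=2887566, T(15)=-6971201, T(16)=16829968; answer 16829968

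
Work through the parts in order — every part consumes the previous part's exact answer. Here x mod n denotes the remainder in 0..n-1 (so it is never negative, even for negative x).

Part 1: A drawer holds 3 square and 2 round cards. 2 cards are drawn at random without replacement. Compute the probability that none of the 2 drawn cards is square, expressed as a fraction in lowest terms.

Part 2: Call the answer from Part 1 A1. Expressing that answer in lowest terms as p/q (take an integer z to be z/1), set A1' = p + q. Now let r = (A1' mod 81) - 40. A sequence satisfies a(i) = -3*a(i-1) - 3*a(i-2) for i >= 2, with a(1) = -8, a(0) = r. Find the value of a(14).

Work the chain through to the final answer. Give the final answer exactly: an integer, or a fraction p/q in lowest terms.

80919

Part 1: total draws C(5,2) = 10; favorable C(2,2) = 1; P = 1/10; answer 1/10
Part 2: A1 = 1/10; threaded value p + q = 11; r = -29; a(2) = -3*(-8) - 3*(-29) = 111; iterating: a(2)=111, a(3)=-309, a(4)=594, a(5)=-855, a(6)=783, a(7)=216, a(8)=-2997, a(9)=8343, a(10)=-16038, a(11)=23085, a(12)=-21141, a(13)=-5832, a(14)=80919; answer 80919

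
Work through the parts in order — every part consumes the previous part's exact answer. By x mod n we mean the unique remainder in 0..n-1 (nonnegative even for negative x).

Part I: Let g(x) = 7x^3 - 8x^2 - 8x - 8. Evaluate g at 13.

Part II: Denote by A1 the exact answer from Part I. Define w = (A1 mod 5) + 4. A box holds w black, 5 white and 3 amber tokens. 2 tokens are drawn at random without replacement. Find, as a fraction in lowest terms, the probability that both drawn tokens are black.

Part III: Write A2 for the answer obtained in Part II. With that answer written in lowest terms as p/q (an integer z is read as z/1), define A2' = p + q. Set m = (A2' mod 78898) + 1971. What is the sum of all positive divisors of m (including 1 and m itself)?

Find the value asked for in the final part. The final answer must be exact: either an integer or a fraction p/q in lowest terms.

2648

Part I: 7*(13)^3 - 8*(13)^2 - 8*(13)^1 - 8 = (15379) + (-1352) + (-104) + (-8) = 13915; answer 13915
Part II: A1 = 13915; w = 4; total draws C(12,2) = 66; favorable C(4,2) = 6; P = 1/11; answer 1/11
Part III: A2 = 1/11; threaded value p + q = 12; m = 1983; 1983 = 3 * 661; sigma = (1 + 3) * (1 + 661) = 4 * 662 = 2648; answer 2648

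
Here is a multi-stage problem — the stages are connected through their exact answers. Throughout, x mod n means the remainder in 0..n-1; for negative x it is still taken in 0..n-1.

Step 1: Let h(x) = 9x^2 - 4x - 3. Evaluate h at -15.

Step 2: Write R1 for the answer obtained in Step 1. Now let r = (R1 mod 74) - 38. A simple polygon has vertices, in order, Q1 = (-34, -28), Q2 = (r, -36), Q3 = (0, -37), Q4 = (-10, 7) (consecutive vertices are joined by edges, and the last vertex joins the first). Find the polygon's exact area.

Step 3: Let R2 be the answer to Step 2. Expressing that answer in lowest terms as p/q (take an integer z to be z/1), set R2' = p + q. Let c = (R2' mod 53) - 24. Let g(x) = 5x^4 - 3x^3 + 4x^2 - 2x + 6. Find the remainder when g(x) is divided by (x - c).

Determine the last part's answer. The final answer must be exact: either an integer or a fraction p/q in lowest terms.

Step 1: 9*(-15)^2 - 4*(-15)^1 - 3 = (2025) + (60) + (-3) = 2082; answer 2082
Step 2: R1 = 2082; r = -28; cross terms: (-34*-36 - -28*-28)=440, (-28*-37 - 0*-36)=1036, (0*7 - -10*-37)=-370, (-10*-28 - -34*7)=518; twice the area = |1624| = 1624; area = 812; answer 812
Step 3: R2 = 812; threaded value p + q = 813; c = -6; remainder = value at the root: 5*(-6)^4 - 3*(-6)^3 + 4*(-6)^2 - 2*(-6)^1 + 6 = (6480) + (648) + (144) + (12) + (6) = 7290; answer 7290

7290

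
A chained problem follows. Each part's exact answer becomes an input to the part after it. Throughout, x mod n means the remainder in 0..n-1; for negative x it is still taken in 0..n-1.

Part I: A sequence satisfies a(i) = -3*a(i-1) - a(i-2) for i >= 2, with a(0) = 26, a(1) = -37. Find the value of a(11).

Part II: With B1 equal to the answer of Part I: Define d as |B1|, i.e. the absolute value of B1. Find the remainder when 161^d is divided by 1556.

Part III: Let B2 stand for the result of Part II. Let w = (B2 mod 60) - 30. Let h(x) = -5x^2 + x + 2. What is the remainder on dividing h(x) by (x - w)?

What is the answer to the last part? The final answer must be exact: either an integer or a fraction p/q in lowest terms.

Part I: a(2) = -3*(-37) - 1*(26) = 85; iterating: a(2)=85, a(3)=-218, a(4)=569, a(5)=-1489, a(6)=3898, a(7)=-10205, a(8)=26717, a(9)=-69946, a(10)=183121, a(11)=-479417; answer -479417
Part II: B1 = -479417; d = 479417; squarings mod 1556: 161^1=161, 161^2=1025, 161^4=325, 161^8=1373, 161^16=813, 161^32=1225, 161^64=641, 161^128=97, 161^256=73, 161^512=661, 161^1024=1241, 161^2048=1197, 161^4096=1289, 161^8192=1269, 161^16384=1457, 161^32768=465, 161^65536=1497, 161^131072=369, 161^262144=789; 161^479417 = 161^1 * 161^8 * 161^16 * 161^32 * 161^128 * 161^4096 * 161^16384 * 161^65536 * 161^131072 * 161^262144 = 1321 (mod 1556); answer 1321
Part III: B2 = 1321; w = -29; remainder = value at the root: -5*(-29)^2 + 1*(-29)^1 + 2 = (-4205) + (-29) + (2) = -4232; answer -4232

-4232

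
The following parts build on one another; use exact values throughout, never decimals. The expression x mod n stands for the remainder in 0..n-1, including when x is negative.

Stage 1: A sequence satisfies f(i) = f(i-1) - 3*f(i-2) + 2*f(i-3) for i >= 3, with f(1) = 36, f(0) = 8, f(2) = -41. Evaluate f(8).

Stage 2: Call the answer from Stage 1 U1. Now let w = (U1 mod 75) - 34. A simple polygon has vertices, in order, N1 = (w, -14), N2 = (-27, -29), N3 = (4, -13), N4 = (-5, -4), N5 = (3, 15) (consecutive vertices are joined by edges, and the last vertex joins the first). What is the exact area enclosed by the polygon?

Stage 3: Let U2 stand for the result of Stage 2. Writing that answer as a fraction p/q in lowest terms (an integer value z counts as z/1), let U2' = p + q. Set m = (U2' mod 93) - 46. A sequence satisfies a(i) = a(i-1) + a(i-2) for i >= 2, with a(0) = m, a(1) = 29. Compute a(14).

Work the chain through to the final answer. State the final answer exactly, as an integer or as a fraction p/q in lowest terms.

Stage 1: f(3) = 1*(-41) - 3*(36) + 2*(8) = -133; iterating: f(3)=-133, f(4)=62, f(5)=379, f(6)=-73, f(7)=-1086, f(8)=-109; answer -109
Stage 2: U1 = -109; w = 7; cross terms: (7*-29 - -27*-14)=-581, (-27*-13 - 4*-29)=467, (4*-4 - -5*-13)=-81, (-5*15 - 3*-4)=-63, (3*-14 - 7*15)=-147; twice the area = |-405| = 405; area = 405/2; answer 405/2
Stage 3: U2 = 405/2; threaded value p + q = 407; m = -11; a(2) = 1*(29) + 1*(-11) = 18; iterating: a(2)=18, a(3)=47, a(4)=65, a(5)=112, a(6)=177, a(7)=289, a(8)=466, a(9)=755, a(10)=1221, a(11)=1976, a(12)=3197, a(13)=5173, a(14)=8370; answer 8370

8370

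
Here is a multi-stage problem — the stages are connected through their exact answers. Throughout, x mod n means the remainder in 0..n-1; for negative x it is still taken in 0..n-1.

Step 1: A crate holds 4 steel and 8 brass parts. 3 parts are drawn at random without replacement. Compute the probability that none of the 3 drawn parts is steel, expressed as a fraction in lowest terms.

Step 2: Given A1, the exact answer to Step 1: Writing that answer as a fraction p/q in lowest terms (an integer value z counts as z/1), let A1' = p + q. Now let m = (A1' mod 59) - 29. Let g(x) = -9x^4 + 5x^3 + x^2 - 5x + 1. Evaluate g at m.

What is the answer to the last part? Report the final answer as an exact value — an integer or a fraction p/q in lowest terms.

-1206727

Step 1: total draws C(12,3) = 220; favorable C(8,3) = 56; P = 14/55; answer 14/55
Step 2: A1 = 14/55; threaded value p + q = 69; m = -19; -9*(-19)^4 + 5*(-19)^3 + 1*(-19)^2 - 5*(-19)^1 + 1 = (-1172889) + (-34295) + (361) + (95) + (1) = -1206727; answer -1206727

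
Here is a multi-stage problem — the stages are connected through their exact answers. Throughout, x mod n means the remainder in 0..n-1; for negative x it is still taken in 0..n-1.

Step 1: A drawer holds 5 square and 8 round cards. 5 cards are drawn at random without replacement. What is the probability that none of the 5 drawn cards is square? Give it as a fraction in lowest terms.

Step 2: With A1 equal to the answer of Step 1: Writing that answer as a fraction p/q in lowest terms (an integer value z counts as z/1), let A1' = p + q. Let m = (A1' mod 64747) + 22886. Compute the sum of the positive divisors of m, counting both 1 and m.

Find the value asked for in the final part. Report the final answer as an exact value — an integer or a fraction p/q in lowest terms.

24230

Step 1: total draws C(13,5) = 1287; favorable C(8,5) = 56; P = 56/1287; answer 56/1287
Step 2: A1 = 56/1287; threaded value p + q = 1343; m = 24229; 24229 is prime, so its only divisors are 1 and 24229; sigma = 1 + 24229 = 24230; answer 24230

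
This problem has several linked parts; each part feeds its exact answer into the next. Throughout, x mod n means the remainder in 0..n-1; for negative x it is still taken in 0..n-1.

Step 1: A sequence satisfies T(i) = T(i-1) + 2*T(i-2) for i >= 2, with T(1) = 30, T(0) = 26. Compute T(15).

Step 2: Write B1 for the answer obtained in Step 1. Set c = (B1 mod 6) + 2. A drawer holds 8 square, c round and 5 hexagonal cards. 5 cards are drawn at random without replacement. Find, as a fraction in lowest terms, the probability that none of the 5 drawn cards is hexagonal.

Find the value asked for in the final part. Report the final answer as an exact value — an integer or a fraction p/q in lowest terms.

1001/5814

Step 1: T(2) = 1*(30) + 2*(26) = 82; iterating: T(2)=82, T(3)=142, T(4)=306, T(5)=590, T(6)=1202, T(7)=2382, T(8)=4786, T(9)=9550, T(10)=19122, T(11)=38222, T(12)=76466, T(13)=152910, T(14)=305842, T(15)=611662; answer 611662
Step 2: B1 = 611662; c = 6; total draws C(19,5) = 11628; favorable C(14,5) = 2002; P = 1001/5814; answer 1001/5814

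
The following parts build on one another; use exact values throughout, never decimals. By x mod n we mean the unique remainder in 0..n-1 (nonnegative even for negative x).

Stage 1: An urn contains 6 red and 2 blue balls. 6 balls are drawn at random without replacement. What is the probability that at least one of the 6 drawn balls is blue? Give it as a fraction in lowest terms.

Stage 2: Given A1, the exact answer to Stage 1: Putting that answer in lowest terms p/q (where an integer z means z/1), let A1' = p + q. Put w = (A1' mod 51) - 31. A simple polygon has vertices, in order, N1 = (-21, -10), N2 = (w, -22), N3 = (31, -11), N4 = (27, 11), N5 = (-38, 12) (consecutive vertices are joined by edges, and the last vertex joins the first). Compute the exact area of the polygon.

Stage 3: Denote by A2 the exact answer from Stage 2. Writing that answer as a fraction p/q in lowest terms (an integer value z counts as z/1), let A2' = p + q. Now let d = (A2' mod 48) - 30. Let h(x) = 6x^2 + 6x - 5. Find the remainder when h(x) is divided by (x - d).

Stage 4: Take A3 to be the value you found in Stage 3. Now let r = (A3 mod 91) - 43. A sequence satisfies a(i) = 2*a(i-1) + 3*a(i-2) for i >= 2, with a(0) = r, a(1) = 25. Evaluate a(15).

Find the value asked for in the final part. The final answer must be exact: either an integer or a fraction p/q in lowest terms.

10761703

Stage 1: total draws C(8,6) = 28; complement C(6,6) = 1; favorable 28 - 1 = 27; P = 27/28; answer 27/28
Stage 2: A1 = 27/28; threaded value p + q = 55; w = -27; cross terms: (-21*-22 - -27*-10)=192, (-27*-11 - 31*-22)=979, (31*11 - 27*-11)=638, (27*12 - -38*11)=742, (-38*-10 - -21*12)=632; twice the area = |3183| = 3183; area = 3183/2; answer 3183/2
Stage 3: A2 = 3183/2; threaded value p + q = 3185; d = -13; remainder = value at the root: 6*(-13)^2 + 6*(-13)^1 - 5 = (1014) + (-78) + (-5) = 931; answer 931
Stage 4: A3 = 931; r = -22; a(2) = 2*(25) + 3*(-22) = -16; iterating: a(2)=-16, a(3)=43, a(4)=38, a(5)=205, a(6)=524, a(7)=1663, a(8)=4898, a(9)=14785, a(10)=44264, a(11)=132883, a(12)=398558, a(13)=1195765, a(14)=3587204, a(15)=10761703; answer 10761703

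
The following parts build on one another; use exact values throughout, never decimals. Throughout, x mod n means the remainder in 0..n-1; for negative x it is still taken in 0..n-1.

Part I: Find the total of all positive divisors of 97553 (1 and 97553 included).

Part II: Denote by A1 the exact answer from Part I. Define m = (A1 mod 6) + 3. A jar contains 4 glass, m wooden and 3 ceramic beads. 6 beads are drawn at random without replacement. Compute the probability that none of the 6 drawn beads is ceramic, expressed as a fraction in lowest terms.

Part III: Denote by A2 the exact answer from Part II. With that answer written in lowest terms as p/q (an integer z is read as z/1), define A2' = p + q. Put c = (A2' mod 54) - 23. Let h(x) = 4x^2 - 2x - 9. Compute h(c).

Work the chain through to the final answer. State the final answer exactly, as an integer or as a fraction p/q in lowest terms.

Part I: 97553 is prime, so its only divisors are 1 and 97553; sigma = 1 + 97553 = 97554; answer 97554
Part II: A1 = 97554; m = 3; total draws C(10,6) = 210; favorable C(7,6) = 7; P = 1/30; answer 1/30
Part III: A2 = 1/30; threaded value p + q = 31; c = 8; 4*(8)^2 - 2*(8)^1 - 9 = (256) + (-16) + (-9) = 231; answer 231

231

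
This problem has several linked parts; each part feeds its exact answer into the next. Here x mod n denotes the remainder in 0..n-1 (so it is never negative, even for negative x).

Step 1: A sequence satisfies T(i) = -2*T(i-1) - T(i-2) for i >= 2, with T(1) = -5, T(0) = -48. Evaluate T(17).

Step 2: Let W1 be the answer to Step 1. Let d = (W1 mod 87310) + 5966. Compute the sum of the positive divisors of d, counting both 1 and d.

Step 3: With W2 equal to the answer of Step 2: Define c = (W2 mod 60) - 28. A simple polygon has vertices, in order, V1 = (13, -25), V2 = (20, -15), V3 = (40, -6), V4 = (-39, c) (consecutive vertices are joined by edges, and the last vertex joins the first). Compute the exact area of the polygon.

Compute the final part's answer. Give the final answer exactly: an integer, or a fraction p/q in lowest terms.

385

Step 1: T(2) = -2*(-5) - 1*(-48) = 58; iterating: T(2)=58, T(3)=-111, T(4)=164, T(5)=-217, T(6)=270, T(7)=-323, T(8)=376, T(9)=-429, T(10)=482, T(11)=-535, T(12)=588, T(13)=-641, T(14)=694, T(15)=-747, T(16)=800, T(17)=-853; answer -853
Step 2: W1 = -853; d = 92423; 92423 = 29 * 3187; sigma = (1 + 29) * (1 + 3187) = 30 * 3188 = 95640; answer 95640
Step 3: W2 = 95640; c = -28; cross terms: (13*-15 - 20*-25)=305, (20*-6 - 40*-15)=480, (40*-28 - -39*-6)=-1354, (-39*-25 - 13*-28)=1339; twice the area = |770| = 770; area = 385; answer 385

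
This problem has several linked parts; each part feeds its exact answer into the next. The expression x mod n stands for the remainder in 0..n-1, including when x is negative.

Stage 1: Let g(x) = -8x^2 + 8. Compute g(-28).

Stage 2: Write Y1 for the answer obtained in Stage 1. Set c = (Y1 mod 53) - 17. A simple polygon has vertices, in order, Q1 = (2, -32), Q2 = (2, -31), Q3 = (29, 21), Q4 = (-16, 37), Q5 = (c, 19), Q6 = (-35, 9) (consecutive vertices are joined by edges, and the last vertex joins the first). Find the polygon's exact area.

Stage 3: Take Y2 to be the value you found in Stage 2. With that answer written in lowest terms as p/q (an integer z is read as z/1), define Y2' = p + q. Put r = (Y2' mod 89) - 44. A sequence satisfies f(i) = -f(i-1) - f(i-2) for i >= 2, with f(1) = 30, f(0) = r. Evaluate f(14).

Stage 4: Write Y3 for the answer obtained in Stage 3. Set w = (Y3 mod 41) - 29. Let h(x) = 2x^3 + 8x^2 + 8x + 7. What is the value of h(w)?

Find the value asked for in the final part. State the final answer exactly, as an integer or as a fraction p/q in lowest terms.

295

Stage 1: -8*(-28)^2 + 8 = (-6272) + (8) = -6264; answer -6264
Stage 2: Y1 = -6264; c = 26; cross terms: (2*-31 - 2*-32)=2, (2*21 - 29*-31)=941, (29*37 - -16*21)=1409, (-16*19 - 26*37)=-1266, (26*9 - -35*19)=899, (-35*-32 - 2*9)=1102; twice the area = |3087| = 3087; area = 3087/2; answer 3087/2
Stage 3: Y2 = 3087/2; threaded value p + q = 3089; r = 19; f(2) = -1*(30) - 1*(19) = -49; iterating: f(2)=-49, f(3)=19, f(4)=30, f(5)=-49, f(6)=19, f(7)=30, f(8)=-49, f(9)=19, f(10)=30, f(11)=-49, f(12)=19, f(13)=30, f(14)=-49; answer -49
Stage 4: Y3 = -49; w = 4; 2*(4)^3 + 8*(4)^2 + 8*(4)^1 + 7 = (128) + (128) + (32) + (7) = 295; answer 295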